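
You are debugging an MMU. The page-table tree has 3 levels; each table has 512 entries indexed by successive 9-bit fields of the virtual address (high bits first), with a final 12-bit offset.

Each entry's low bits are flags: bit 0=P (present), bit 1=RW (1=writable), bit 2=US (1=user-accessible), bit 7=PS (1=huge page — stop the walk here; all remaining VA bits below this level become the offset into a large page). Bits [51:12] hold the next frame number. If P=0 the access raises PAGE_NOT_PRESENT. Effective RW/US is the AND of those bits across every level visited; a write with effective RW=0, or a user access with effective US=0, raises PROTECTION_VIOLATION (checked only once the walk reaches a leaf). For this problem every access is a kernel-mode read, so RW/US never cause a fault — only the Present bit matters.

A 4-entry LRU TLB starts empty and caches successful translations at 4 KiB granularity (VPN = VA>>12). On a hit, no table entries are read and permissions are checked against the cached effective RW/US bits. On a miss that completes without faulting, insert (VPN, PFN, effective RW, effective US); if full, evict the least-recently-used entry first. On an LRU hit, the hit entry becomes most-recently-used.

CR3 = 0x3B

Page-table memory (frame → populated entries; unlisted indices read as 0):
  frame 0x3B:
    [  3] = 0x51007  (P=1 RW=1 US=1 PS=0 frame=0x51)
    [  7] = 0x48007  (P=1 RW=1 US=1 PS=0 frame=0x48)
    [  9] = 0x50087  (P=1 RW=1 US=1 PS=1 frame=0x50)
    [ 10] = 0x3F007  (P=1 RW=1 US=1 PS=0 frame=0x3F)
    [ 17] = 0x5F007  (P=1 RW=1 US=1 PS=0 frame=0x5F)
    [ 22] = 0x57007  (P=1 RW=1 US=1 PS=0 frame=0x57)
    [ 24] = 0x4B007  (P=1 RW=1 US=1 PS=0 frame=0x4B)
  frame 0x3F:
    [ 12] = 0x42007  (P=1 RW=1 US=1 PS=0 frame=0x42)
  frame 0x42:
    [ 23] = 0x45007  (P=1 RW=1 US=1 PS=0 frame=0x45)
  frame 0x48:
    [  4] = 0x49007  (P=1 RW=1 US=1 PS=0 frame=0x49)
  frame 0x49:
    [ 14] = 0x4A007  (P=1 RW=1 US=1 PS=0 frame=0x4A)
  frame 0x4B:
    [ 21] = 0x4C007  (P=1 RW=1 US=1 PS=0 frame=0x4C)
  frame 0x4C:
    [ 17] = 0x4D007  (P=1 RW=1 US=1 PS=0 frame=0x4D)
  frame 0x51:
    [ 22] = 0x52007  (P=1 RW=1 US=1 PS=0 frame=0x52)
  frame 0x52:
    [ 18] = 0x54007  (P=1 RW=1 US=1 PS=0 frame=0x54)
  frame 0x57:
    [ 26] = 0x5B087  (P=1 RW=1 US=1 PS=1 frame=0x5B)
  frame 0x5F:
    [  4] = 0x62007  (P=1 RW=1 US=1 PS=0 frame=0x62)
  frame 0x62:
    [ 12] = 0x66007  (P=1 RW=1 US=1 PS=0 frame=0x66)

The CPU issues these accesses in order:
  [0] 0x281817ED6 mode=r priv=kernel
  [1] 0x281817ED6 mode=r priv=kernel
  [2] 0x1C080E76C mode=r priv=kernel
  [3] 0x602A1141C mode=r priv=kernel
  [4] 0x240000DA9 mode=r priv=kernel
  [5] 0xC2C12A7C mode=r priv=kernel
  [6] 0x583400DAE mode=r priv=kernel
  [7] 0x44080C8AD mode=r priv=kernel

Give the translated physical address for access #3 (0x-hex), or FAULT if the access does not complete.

Walk each access:
#0 VA=0x281817ED6 (r,kernel):
  L0 @0x3B[10] → 0x3F007  P=1,RW=1,US=1,PS=0
  L1 @0x3F[12] → 0x42007  P=1,RW=1,US=1,PS=0
  L2 @0x42[23] → 0x45007  P=1,RW=1,US=1,PS=0
  ✓ 0x45ED6  — 3 lookups
#1 VA=0x281817ED6 (r,kernel):
  TLB hit vpn=0x281817 → PA=0x45ED6
#2 VA=0x1C080E76C (r,kernel):
  L0 @0x3B[7] → 0x48007  P=1,RW=1,US=1,PS=0
  L1 @0x48[4] → 0x49007  P=1,RW=1,US=1,PS=0
  L2 @0x49[14] → 0x4A007  P=1,RW=1,US=1,PS=0
  ✓ 0x4A76C  — 3 lookups
#3 VA=0x602A1141C (r,kernel):
  L0 @0x3B[24] → 0x4B007  P=1,RW=1,US=1,PS=0
  L1 @0x4B[21] → 0x4C007  P=1,RW=1,US=1,PS=0
  L2 @0x4C[17] → 0x4D007  P=1,RW=1,US=1,PS=0
  ✓ 0x4D41C  — 3 lookups
#4 VA=0x240000DA9 (r,kernel):
  L0 @0x3B[9] → 0x50087  P=1,RW=1,US=1,PS=1
  ✓ 0x50DA9 (huge @L0)  — 1 lookups
#5 VA=0xC2C12A7C (r,kernel):
  L0 @0x3B[3] → 0x51007  P=1,RW=1,US=1,PS=0
  L1 @0x51[22] → 0x52007  P=1,RW=1,US=1,PS=0
  L2 @0x52[18] → 0x54007  P=1,RW=1,US=1,PS=0
  ✓ 0x54A7C  — 3 lookups
#6 VA=0x583400DAE (r,kernel):
  L0 @0x3B[22] → 0x57007  P=1,RW=1,US=1,PS=0
  L1 @0x57[26] → 0x5B087  P=1,RW=1,US=1,PS=1
  ✓ 0x5BDAE (huge @L1)  — 2 lookups
#7 VA=0x44080C8AD (r,kernel):
  L0 @0x3B[17] → 0x5F007  P=1,RW=1,US=1,PS=0
  L1 @0x5F[4] → 0x62007  P=1,RW=1,US=1,PS=0
  L2 @0x62[12] → 0x66007  P=1,RW=1,US=1,PS=0
  ✓ 0x668AD  — 3 lookups

Access #3 PA: 0x4D41C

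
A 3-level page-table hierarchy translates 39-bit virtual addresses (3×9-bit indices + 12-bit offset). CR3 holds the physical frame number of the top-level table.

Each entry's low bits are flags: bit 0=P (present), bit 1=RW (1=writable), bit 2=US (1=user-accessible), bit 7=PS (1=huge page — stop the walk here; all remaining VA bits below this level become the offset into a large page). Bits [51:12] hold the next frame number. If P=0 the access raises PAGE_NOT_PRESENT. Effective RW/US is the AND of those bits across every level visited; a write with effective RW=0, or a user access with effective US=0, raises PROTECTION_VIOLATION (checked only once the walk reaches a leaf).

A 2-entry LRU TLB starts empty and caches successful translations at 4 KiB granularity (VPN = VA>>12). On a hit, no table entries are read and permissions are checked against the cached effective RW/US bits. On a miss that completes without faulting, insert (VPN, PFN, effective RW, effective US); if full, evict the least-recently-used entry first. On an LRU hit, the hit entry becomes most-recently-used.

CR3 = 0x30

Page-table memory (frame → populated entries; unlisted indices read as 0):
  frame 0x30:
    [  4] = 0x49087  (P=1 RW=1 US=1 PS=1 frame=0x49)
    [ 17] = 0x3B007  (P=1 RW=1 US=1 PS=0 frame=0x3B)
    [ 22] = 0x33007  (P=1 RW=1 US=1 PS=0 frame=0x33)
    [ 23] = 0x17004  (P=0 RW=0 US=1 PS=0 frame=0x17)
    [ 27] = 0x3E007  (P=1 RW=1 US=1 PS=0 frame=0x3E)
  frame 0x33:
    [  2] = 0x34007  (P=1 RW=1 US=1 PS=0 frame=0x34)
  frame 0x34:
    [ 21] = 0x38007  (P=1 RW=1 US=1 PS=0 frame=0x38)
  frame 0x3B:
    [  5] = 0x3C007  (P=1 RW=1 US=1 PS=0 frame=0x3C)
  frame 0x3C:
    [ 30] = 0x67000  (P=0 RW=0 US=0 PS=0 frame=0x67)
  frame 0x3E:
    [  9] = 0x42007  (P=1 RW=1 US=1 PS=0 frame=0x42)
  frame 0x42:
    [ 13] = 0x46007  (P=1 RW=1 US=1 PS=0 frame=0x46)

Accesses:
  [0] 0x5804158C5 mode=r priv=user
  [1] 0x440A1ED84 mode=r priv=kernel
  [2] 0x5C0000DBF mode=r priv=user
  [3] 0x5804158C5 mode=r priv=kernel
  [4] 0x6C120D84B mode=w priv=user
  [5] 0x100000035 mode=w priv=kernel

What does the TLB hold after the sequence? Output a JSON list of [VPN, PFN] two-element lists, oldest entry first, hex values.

Per-access translation:
#0 VA=0x5804158C5 (r,user):
  [0] read 0x30 idx=22: raw=0x33007 flags P=1 W=1 U=1 S=0
  [1] read 0x33 idx=2: raw=0x34007 flags P=1 W=1 U=1 S=0
  [2] read 0x34 idx=21: raw=0x38007 flags P=1 W=1 U=1 S=0
  → PA=0x388C5  (3 entries read)
#1 VA=0x440A1ED84 (r,kernel):
  [0] read 0x30 idx=17: raw=0x3B007 flags P=1 W=1 U=1 S=0
  [1] read 0x3B idx=5: raw=0x3C007 flags P=1 W=1 U=1 S=0
  [2] read 0x3C idx=30: raw=0x67000 flags P=0 W=0 U=0 S=0
  ✗ PAGE_NOT_PRESENT  [3 reads]
#2 VA=0x5C0000DBF (r,user):
  [0] read 0x30 idx=23: raw=0x17004 flags P=0 W=0 U=1 S=0
  ✗ PAGE_NOT_PRESENT  [1 reads]
#3 VA=0x5804158C5 (r,kernel):
  TLB hit vpn=0x580415 → PA=0x388C5
#4 VA=0x6C120D84B (w,user):
  [0] read 0x30 idx=27: raw=0x3E007 flags P=1 W=1 U=1 S=0
  [1] read 0x3E idx=9: raw=0x42007 flags P=1 W=1 U=1 S=0
  [2] read 0x42 idx=13: raw=0x46007 flags P=1 W=1 U=1 S=0
  → PA=0x4684B  (3 entries read)
#5 VA=0x100000035 (w,kernel):
  [0] read 0x30 idx=4: raw=0x49087 flags P=1 W=1 U=1 S=1
  → PA=0x49035 (huge @L0)  (1 entries read)

TLB: [["0x6C120D", "0x46"], ["0x100000", "0x49"]]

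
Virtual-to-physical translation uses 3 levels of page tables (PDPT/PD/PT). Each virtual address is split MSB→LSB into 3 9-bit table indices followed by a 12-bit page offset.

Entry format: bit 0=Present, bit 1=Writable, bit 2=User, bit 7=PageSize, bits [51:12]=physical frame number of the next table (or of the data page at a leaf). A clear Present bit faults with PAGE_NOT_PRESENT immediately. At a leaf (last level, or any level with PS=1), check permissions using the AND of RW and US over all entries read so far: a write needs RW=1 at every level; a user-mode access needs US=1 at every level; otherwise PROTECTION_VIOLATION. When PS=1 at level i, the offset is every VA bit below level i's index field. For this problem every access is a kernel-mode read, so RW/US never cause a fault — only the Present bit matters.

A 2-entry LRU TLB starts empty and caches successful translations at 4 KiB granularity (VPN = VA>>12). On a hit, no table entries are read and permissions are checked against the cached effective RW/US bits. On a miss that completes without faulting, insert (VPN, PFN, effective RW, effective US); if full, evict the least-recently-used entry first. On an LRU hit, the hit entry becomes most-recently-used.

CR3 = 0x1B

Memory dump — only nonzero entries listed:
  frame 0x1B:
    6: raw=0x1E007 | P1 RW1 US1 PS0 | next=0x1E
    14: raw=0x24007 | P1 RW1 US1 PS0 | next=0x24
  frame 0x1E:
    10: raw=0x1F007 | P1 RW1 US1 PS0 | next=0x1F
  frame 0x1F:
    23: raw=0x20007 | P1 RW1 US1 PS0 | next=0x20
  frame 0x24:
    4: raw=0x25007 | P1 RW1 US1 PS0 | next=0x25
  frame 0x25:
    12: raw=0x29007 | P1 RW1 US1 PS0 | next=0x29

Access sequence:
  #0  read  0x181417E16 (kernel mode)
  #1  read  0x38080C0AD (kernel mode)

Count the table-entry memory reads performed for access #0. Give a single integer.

Per-access translation:
#0 VA=0x181417E16 (r,kernel):
  L0 @0x1B[6] → 0x1E007  P=1,RW=1,US=1,PS=0
  L1 @0x1E[10] → 0x1F007  P=1,RW=1,US=1,PS=0
  L2 @0x1F[23] → 0x20007  P=1,RW=1,US=1,PS=0
  ⇒ phys 0x20E16  [3 reads]
#1 VA=0x38080C0AD (r,kernel):
  L0 @0x1B[14] → 0x24007  P=1,RW=1,US=1,PS=0
  L1 @0x24[4] → 0x25007  P=1,RW=1,US=1,PS=0
  L2 @0x25[12] → 0x29007  P=1,RW=1,US=1,PS=0
  ⇒ phys 0x290AD  [3 reads]

Entries read for #0: 3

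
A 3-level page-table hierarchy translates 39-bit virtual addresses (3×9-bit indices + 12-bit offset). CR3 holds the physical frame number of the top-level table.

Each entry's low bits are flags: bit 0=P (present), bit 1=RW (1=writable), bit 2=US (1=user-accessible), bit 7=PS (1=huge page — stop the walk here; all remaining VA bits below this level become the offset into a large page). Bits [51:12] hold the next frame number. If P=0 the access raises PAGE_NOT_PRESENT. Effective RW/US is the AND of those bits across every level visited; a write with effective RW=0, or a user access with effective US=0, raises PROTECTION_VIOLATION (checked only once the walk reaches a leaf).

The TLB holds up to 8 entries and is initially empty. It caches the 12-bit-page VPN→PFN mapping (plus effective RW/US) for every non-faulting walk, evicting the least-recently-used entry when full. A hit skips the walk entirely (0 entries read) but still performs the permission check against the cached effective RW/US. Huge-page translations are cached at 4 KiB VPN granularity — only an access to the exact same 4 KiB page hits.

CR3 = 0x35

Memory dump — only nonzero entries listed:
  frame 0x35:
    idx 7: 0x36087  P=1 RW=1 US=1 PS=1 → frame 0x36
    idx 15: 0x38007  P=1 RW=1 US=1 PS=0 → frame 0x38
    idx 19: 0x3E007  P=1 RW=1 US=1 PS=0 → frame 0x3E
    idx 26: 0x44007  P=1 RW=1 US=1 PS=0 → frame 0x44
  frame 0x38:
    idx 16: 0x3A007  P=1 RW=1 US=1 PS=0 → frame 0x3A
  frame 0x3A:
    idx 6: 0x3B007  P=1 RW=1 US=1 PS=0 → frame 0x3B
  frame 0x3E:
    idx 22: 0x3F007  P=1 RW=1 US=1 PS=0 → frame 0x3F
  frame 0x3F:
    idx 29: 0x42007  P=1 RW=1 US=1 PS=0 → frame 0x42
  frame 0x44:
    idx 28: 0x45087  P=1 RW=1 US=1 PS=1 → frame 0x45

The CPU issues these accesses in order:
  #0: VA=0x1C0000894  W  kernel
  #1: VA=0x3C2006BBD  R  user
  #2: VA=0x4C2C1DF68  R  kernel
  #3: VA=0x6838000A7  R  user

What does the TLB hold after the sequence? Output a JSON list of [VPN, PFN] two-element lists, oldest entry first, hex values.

Walk each access:
#0 VA=0x1C0000894 (w,kernel):
  L0 @0x35[7] → 0x36087  P=1,RW=1,US=1,PS=1
  ⇒ phys 0x36894 (huge @L0)  [1 reads]
#1 VA=0x3C2006BBD (r,user):
  L0 @0x35[15] → 0x38007  P=1,RW=1,US=1,PS=0
  L1 @0x38[16] → 0x3A007  P=1,RW=1,US=1,PS=0
  L2 @0x3A[6] → 0x3B007  P=1,RW=1,US=1,PS=0
  ⇒ phys 0x3BBBD  [3 reads]
#2 VA=0x4C2C1DF68 (r,kernel):
  L0 @0x35[19] → 0x3E007  P=1,RW=1,US=1,PS=0
  L1 @0x3E[22] → 0x3F007  P=1,RW=1,US=1,PS=0
  L2 @0x3F[29] → 0x42007  P=1,RW=1,US=1,PS=0
  ⇒ phys 0x42F68  [3 reads]
#3 VA=0x6838000A7 (r,user):
  L0 @0x35[26] → 0x44007  P=1,RW=1,US=1,PS=0
  L1 @0x44[28] → 0x45087  P=1,RW=1,US=1,PS=1
  ⇒ phys 0x450A7 (huge @L1)  [2 reads]

TLB: [["0x1C0000", "0x36"], ["0x3C2006", "0x3B"], ["0x4C2C1D", "0x42"], ["0x683800", "0x45"]]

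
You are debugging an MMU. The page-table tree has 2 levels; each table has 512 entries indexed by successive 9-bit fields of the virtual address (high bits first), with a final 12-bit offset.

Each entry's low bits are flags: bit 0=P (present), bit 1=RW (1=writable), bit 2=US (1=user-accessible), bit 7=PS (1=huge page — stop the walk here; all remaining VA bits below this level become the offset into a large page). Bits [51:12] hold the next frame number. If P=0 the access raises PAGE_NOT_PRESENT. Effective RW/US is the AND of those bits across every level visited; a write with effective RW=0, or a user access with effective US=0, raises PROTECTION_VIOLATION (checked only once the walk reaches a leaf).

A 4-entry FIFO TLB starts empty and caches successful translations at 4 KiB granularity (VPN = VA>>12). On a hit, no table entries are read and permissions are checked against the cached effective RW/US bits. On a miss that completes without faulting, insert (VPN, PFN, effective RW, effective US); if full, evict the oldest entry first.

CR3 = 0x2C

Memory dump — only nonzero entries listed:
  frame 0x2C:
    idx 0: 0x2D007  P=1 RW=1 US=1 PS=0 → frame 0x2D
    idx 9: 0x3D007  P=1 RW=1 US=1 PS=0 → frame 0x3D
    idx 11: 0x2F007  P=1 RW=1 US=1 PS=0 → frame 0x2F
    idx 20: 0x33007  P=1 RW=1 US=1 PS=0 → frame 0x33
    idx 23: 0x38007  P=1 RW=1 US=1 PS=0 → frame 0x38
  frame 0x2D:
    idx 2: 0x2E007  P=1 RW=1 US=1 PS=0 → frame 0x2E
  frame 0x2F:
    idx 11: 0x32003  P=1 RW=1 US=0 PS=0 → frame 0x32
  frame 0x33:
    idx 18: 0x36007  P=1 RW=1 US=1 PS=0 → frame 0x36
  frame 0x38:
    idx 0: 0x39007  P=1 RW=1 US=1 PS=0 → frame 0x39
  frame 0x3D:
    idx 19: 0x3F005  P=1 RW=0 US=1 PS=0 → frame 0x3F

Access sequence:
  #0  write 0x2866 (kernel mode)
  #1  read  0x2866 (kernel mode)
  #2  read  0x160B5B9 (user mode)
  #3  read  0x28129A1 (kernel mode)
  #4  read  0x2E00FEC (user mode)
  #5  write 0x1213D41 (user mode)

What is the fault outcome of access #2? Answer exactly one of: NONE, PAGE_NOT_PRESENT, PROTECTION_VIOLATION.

Trace:
#0 VA=0x2866 (w,kernel):
  L0 @0x2C[0] → 0x2D007  P=1,RW=1,US=1,PS=0
  L1 @0x2D[2] → 0x2E007  P=1,RW=1,US=1,PS=0
  ⇒ phys 0x2E866  [2 reads]
#1 VA=0x2866 (r,kernel):
  TLB hit vpn=0x2 → PA=0x2E866
#2 VA=0x160B5B9 (r,user):
  L0 @0x2C[11] → 0x2F007  P=1,RW=1,US=1,PS=0
  L1 @0x2F[11] → 0x32003  P=1,RW=1,US=0,PS=0
  ⇒ fault: PROTECTION_VIOLATION  — 2 lookups
#3 VA=0x28129A1 (r,kernel):
  L0 @0x2C[20] → 0x33007  P=1,RW=1,US=1,PS=0
  L1 @0x33[18] → 0x36007  P=1,RW=1,US=1,PS=0
  ⇒ phys 0x369A1  [2 reads]
#4 VA=0x2E00FEC (r,user):
  L0 @0x2C[23] → 0x38007  P=1,RW=1,US=1,PS=0
  L1 @0x38[0] → 0x39007  P=1,RW=1,US=1,PS=0
  ⇒ phys 0x39FEC  [2 reads]
#5 VA=0x1213D41 (w,user):
  L0 @0x2C[9] → 0x3D007  P=1,RW=1,US=1,PS=0
  L1 @0x3D[19] → 0x3F005  P=1,RW=0,US=1,PS=0
  ⇒ fault: PROTECTION_VIOLATION  — 2 lookups

Access #2 fault: PROTECTION_VIOLATION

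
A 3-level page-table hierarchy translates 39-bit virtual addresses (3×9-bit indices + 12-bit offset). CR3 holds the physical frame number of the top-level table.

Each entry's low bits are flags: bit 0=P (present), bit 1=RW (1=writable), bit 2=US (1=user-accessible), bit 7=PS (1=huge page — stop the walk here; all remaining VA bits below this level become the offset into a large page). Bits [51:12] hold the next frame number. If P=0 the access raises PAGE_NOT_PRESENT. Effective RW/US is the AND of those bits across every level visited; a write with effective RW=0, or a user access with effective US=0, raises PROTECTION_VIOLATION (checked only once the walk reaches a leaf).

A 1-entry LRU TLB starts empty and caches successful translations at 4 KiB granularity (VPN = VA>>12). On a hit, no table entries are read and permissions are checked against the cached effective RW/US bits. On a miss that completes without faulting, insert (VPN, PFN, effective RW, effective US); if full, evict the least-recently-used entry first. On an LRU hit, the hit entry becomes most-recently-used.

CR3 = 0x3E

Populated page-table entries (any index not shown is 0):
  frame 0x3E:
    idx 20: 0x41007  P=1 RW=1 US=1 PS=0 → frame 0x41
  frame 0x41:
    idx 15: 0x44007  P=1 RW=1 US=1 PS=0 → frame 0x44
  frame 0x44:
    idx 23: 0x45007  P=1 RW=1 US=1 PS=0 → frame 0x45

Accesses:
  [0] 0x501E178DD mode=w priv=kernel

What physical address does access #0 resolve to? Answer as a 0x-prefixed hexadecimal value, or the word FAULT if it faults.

Walk each access:
#0 VA=0x501E178DD (w,kernel):
  L0: frame=0x3E idx=20 entry=0x41007 [P=1 RW=1 US=1 PS=0]
  L1: frame=0x41 idx=15 entry=0x44007 [P=1 RW=1 US=1 PS=0]
  L2: frame=0x44 idx=23 entry=0x45007 [P=1 RW=1 US=1 PS=0]
  → PA=0x458DD  (3 entries read)

Access #0 PA: 0x458DD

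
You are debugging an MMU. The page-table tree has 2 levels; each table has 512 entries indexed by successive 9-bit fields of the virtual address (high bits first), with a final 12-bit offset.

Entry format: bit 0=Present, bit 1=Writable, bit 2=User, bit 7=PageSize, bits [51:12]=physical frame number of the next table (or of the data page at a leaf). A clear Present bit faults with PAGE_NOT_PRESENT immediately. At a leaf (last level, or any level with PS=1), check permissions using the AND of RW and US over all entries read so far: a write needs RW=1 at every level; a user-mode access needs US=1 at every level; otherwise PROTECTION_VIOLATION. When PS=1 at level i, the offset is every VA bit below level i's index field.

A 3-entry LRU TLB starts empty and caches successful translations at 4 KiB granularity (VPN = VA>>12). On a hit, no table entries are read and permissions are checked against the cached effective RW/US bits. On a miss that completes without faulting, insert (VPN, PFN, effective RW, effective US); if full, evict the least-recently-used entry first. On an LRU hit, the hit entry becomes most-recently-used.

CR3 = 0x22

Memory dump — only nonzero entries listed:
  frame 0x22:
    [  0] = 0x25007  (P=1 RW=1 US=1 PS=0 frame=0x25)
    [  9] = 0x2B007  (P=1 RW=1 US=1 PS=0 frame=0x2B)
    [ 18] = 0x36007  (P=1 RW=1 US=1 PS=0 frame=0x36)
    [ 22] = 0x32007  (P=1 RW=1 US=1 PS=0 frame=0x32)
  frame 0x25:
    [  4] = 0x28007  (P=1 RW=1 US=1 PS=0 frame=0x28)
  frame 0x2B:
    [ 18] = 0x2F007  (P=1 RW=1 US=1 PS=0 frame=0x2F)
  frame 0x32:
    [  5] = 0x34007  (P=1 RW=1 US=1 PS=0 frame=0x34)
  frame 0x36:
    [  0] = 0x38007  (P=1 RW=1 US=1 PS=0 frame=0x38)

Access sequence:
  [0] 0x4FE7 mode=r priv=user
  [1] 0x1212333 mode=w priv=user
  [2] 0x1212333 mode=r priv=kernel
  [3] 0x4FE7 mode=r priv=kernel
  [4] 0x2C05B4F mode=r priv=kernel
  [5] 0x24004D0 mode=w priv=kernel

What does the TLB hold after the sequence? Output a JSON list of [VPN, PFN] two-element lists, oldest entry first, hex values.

Per-access translation:
#0 VA=0x4FE7 (r,user):
  lvl0: tbl 0x22, slot 0 ⇒ 0x25007 (P1/RW1/US1/PS0)
  lvl1: tbl 0x25, slot 4 ⇒ 0x28007 (P1/RW1/US1/PS0)
  → PA=0x28FE7  (2 entries read)
#1 VA=0x1212333 (w,user):
  lvl0: tbl 0x22, slot 9 ⇒ 0x2B007 (P1/RW1/US1/PS0)
  lvl1: tbl 0x2B, slot 18 ⇒ 0x2F007 (P1/RW1/US1/PS0)
  → PA=0x2F333  (2 entries read)
#2 VA=0x1212333 (r,kernel):
  TLB hit vpn=0x1212 → PA=0x2F333
#3 VA=0x4FE7 (r,kernel):
  TLB hit vpn=0x4 → PA=0x28FE7
#4 VA=0x2C05B4F (r,kernel):
  lvl0: tbl 0x22, slot 22 ⇒ 0x32007 (P1/RW1/US1/PS0)
  lvl1: tbl 0x32, slot 5 ⇒ 0x34007 (P1/RW1/US1/PS0)
  → PA=0x34B4F  (2 entries read)
#5 VA=0x24004D0 (w,kernel):
  lvl0: tbl 0x22, slot 18 ⇒ 0x36007 (P1/RW1/US1/PS0)
  lvl1: tbl 0x36, slot 0 ⇒ 0x38007 (P1/RW1/US1/PS0)
  → PA=0x384D0  (2 entries read)

TLB: [["0x4", "0x28"], ["0x2C05", "0x34"], ["0x2400", "0x38"]]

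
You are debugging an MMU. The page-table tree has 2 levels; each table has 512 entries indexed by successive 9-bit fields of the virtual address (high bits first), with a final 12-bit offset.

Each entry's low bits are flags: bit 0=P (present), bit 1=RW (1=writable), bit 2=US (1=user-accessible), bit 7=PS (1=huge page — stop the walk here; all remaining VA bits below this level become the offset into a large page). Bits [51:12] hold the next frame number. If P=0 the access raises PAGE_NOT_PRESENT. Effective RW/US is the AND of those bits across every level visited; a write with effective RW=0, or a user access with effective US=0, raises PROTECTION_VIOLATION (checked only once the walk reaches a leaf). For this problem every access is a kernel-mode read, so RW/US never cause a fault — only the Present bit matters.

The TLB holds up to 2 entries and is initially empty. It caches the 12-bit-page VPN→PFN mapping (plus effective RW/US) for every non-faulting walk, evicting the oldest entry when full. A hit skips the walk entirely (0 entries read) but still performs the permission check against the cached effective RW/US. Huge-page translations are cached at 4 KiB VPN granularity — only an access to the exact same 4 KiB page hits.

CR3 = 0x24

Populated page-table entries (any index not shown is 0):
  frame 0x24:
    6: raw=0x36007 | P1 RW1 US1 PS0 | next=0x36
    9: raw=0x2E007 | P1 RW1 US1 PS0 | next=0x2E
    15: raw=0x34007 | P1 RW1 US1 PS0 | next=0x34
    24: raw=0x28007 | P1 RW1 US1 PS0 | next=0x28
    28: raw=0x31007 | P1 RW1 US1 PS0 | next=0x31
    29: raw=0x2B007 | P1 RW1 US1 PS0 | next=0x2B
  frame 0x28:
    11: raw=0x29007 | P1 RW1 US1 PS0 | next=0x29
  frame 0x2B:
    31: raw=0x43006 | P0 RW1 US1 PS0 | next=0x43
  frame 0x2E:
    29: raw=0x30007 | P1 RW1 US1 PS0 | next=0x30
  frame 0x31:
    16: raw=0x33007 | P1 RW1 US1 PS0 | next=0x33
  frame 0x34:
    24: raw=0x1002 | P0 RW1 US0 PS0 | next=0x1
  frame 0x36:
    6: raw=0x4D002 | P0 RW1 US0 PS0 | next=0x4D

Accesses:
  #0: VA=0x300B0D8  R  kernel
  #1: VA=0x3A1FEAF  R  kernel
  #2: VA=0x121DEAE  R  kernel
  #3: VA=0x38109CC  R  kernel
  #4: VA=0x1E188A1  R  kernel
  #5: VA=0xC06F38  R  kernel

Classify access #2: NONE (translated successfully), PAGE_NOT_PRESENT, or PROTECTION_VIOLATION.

Trace:
#0 VA=0x300B0D8 (r,kernel):
  lvl0: tbl 0x24, slot 24 ⇒ 0x28007 (P1/RW1/US1/PS0)
  lvl1: tbl 0x28, slot 11 ⇒ 0x29007 (P1/RW1/US1/PS0)
  ⇒ phys 0x290D8  [2 reads]
#1 VA=0x3A1FEAF (r,kernel):
  lvl0: tbl 0x24, slot 29 ⇒ 0x2B007 (P1/RW1/US1/PS0)
  lvl1: tbl 0x2B, slot 31 ⇒ 0x43006 (P0/RW1/US1/PS0)
  → PAGE_NOT_PRESENT  (2 entries read)
#2 VA=0x121DEAE (r,kernel):
  lvl0: tbl 0x24, slot 9 ⇒ 0x2E007 (P1/RW1/US1/PS0)
  lvl1: tbl 0x2E, slot 29 ⇒ 0x30007 (P1/RW1/US1/PS0)
  ⇒ phys 0x30EAE  [2 reads]
#3 VA=0x38109CC (r,kernel):
  lvl0: tbl 0x24, slot 28 ⇒ 0x31007 (P1/RW1/US1/PS0)
  lvl1: tbl 0x31, slot 16 ⇒ 0x33007 (P1/RW1/US1/PS0)
  ⇒ phys 0x339CC  [2 reads]
#4 VA=0x1E188A1 (r,kernel):
  lvl0: tbl 0x24, slot 15 ⇒ 0x34007 (P1/RW1/US1/PS0)
  lvl1: tbl 0x34, slot 24 ⇒ 0x1002 (P0/RW1/US0/PS0)
  → PAGE_NOT_PRESENT  (2 entries read)
#5 VA=0xC06F38 (r,kernel):
  lvl0: tbl 0x24, slot 6 ⇒ 0x36007 (P1/RW1/US1/PS0)
  lvl1: tbl 0x36, slot 6 ⇒ 0x4D002 (P0/RW1/US0/PS0)
  → PAGE_NOT_PRESENT  (2 entries read)

Access #2 fault: NONE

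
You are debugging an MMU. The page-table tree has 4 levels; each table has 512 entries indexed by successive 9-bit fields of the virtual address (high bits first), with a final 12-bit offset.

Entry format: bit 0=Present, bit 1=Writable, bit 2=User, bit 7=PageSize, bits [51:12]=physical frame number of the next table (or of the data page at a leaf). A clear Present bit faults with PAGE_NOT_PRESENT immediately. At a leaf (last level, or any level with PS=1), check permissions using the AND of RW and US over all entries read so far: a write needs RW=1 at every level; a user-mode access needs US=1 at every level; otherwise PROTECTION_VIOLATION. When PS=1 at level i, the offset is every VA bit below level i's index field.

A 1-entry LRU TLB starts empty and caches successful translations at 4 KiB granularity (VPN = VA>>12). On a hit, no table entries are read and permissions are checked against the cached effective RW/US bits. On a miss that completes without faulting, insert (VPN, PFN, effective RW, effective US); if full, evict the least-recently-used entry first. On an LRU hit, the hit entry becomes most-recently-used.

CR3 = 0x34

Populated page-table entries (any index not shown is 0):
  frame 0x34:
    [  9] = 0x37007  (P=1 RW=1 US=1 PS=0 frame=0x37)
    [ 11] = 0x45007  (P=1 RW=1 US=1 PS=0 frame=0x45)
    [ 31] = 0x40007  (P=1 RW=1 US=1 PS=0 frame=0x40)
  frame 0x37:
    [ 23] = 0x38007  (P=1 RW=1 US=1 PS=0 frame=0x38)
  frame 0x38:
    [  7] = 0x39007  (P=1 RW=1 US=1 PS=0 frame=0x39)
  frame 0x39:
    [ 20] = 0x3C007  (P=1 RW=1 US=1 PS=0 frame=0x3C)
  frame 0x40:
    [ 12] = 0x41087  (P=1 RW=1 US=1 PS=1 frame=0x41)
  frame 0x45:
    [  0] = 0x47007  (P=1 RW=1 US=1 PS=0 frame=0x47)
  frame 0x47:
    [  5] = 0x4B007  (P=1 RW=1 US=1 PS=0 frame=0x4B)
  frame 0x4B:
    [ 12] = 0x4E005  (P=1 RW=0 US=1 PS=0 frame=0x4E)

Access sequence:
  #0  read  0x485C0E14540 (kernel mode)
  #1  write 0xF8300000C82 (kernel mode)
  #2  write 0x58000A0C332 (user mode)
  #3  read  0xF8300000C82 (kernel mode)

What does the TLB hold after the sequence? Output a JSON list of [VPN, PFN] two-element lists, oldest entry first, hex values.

Per-access translation:
#0 VA=0x485C0E14540 (r,kernel):
  L0: frame=0x34 idx=9 entry=0x37007 [P=1 RW=1 US=1 PS=0]
  L1: frame=0x37 idx=23 entry=0x38007 [P=1 RW=1 US=1 PS=0]
  L2: frame=0x38 idx=7 entry=0x39007 [P=1 RW=1 US=1 PS=0]
  L3: frame=0x39 idx=20 entry=0x3C007 [P=1 RW=1 US=1 PS=0]
  → PA=0x3C540  (4 entries read)
#1 VA=0xF8300000C82 (w,kernel):
  L0: frame=0x34 idx=31 entry=0x40007 [P=1 RW=1 US=1 PS=0]
  L1: frame=0x40 idx=12 entry=0x41087 [P=1 RW=1 US=1 PS=1]
  → PA=0x41C82 (huge @L1)  (2 entries read)
#2 VA=0x58000A0C332 (w,user):
  L0: frame=0x34 idx=11 entry=0x45007 [P=1 RW=1 US=1 PS=0]
  L1: frame=0x45 idx=0 entry=0x47007 [P=1 RW=1 US=1 PS=0]
  L2: frame=0x47 idx=5 entry=0x4B007 [P=1 RW=1 US=1 PS=0]
  L3: frame=0x4B idx=12 entry=0x4E005 [P=1 RW=0 US=1 PS=0]
  ✗ PROTECTION_VIOLATION  [4 reads]
#3 VA=0xF8300000C82 (r,kernel):
  TLB hit vpn=0xF8300000 → PA=0x41C82

TLB: [["0xF8300000", "0x41"]]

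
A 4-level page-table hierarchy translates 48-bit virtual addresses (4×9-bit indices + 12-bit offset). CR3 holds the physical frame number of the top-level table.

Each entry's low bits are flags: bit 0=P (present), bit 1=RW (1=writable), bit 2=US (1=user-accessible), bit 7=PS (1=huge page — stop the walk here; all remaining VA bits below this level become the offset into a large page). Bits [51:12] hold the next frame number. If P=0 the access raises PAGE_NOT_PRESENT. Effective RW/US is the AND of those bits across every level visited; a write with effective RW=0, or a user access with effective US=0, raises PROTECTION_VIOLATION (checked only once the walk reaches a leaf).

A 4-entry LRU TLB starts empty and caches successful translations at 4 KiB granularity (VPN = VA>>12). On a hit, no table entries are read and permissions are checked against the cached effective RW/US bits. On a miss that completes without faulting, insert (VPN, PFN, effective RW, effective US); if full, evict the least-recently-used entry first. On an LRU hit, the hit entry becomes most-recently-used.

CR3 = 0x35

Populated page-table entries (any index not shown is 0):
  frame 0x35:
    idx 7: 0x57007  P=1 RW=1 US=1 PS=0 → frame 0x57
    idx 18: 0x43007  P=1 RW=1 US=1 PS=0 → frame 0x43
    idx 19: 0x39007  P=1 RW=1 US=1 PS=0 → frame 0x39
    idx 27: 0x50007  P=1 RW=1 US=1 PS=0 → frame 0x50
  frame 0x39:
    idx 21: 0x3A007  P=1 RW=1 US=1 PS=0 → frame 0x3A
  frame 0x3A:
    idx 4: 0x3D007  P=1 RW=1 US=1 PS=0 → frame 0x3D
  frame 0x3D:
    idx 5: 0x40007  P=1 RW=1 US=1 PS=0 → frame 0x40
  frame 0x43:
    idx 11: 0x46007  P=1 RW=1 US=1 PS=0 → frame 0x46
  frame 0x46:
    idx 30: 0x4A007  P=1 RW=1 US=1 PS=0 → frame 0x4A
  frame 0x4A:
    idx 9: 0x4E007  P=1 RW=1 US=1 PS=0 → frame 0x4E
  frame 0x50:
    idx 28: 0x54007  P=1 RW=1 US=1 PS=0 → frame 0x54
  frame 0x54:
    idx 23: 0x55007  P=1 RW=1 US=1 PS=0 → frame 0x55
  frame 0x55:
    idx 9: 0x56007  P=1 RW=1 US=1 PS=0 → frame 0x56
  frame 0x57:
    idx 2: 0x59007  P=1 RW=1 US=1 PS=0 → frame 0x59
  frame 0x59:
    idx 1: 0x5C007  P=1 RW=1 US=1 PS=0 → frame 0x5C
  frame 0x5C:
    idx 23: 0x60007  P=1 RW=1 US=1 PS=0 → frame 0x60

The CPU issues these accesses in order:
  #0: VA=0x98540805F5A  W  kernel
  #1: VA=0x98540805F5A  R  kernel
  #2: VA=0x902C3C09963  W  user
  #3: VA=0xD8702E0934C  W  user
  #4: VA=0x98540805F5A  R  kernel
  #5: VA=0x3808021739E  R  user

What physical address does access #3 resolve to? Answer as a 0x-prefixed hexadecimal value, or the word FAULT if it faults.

Trace:
#0 VA=0x98540805F5A (w,kernel):
  [0] read 0x35 idx=19: raw=0x39007 flags P=1 W=1 U=1 S=0
  [1] read 0x39 idx=21: raw=0x3A007 flags P=1 W=1 U=1 S=0
  [2] read 0x3A idx=4: raw=0x3D007 flags P=1 W=1 U=1 S=0
  [3] read 0x3D idx=5: raw=0x40007 flags P=1 W=1 U=1 S=0
  ⇒ phys 0x40F5A  [4 reads]
#1 VA=0x98540805F5A (r,kernel):
  TLB hit vpn=0x98540805 → PA=0x40F5A
#2 VA=0x902C3C09963 (w,user):
  [0] read 0x35 idx=18: raw=0x43007 flags P=1 W=1 U=1 S=0
  [1] read 0x43 idx=11: raw=0x46007 flags P=1 W=1 U=1 S=0
  [2] read 0x46 idx=30: raw=0x4A007 flags P=1 W=1 U=1 S=0
  [3] read 0x4A idx=9: raw=0x4E007 flags P=1 W=1 U=1 S=0
  ⇒ phys 0x4E963  [4 reads]
#3 VA=0xD8702E0934C (w,user):
  [0] read 0x35 idx=27: raw=0x50007 flags P=1 W=1 U=1 S=0
  [1] read 0x50 idx=28: raw=0x54007 flags P=1 W=1 U=1 S=0
  [2] read 0x54 idx=23: raw=0x55007 flags P=1 W=1 U=1 S=0
  [3] read 0x55 idx=9: raw=0x56007 flags P=1 W=1 U=1 S=0
  ⇒ phys 0x5634C  [4 reads]
#4 VA=0x98540805F5A (r,kernel):
  TLB hit vpn=0x98540805 → PA=0x40F5A
#5 VA=0x3808021739E (r,user):
  [0] read 0x35 idx=7: raw=0x57007 flags P=1 W=1 U=1 S=0
  [1] read 0x57 idx=2: raw=0x59007 flags P=1 W=1 U=1 S=0
  [2] read 0x59 idx=1: raw=0x5C007 flags P=1 W=1 U=1 S=0
  [3] read 0x5C idx=23: raw=0x60007 flags P=1 W=1 U=1 S=0
  ⇒ phys 0x6039E  [4 reads]

Access #3 PA: 0x5634C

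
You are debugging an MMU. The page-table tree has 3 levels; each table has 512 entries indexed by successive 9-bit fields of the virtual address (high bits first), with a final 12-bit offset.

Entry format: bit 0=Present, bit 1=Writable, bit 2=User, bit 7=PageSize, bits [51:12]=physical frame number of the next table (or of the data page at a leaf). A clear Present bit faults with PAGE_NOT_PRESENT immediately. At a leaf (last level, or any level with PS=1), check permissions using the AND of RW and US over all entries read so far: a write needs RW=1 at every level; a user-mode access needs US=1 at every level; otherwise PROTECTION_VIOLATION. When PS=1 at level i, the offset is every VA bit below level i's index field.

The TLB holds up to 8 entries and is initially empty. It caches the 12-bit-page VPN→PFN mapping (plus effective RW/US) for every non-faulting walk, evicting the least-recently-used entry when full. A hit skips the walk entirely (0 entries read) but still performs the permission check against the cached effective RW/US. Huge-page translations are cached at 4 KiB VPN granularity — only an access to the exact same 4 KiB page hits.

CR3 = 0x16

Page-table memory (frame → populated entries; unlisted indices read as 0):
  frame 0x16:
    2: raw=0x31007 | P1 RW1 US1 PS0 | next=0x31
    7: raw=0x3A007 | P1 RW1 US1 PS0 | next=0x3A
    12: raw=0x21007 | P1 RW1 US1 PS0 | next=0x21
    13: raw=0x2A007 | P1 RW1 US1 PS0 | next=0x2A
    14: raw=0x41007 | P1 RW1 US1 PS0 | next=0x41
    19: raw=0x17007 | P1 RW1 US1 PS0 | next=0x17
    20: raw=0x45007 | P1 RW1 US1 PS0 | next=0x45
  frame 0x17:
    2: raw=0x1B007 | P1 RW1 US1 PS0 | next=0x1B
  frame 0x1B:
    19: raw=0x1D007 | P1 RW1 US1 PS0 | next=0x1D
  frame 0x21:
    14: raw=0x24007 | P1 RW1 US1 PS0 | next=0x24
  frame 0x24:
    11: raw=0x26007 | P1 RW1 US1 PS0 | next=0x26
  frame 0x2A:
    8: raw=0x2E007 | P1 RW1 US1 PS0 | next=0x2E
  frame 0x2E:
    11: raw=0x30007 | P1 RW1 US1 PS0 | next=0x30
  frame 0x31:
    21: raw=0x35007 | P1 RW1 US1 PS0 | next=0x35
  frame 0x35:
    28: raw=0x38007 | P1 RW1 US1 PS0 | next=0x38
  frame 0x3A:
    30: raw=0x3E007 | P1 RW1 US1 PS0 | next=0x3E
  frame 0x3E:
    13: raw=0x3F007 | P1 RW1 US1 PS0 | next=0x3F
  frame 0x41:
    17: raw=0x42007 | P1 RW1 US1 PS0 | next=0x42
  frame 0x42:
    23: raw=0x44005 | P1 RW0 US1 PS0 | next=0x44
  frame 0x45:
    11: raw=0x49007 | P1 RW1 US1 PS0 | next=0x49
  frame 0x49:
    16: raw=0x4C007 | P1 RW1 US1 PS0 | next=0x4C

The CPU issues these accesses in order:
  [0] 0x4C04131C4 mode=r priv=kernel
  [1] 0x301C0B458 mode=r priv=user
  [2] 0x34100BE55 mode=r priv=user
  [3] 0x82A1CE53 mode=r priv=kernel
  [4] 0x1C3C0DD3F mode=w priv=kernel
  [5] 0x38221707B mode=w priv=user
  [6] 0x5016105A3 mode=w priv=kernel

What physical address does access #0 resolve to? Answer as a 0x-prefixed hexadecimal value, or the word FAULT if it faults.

Walk each access:
#0 VA=0x4C04131C4 (r,kernel):
  L0 @0x16[19] → 0x17007  P=1,RW=1,US=1,PS=0
  L1 @0x17[2] → 0x1B007  P=1,RW=1,US=1,PS=0
  L2 @0x1B[19] → 0x1D007  P=1,RW=1,US=1,PS=0
  ✓ 0x1D1C4  — 3 lookups
#1 VA=0x301C0B458 (r,user):
  L0 @0x16[12] → 0x21007  P=1,RW=1,US=1,PS=0
  L1 @0x21[14] → 0x24007  P=1,RW=1,US=1,PS=0
  L2 @0x24[11] → 0x26007  P=1,RW=1,US=1,PS=0
  ✓ 0x26458  — 3 lookups
#2 VA=0x34100BE55 (r,user):
  L0 @0x16[13] → 0x2A007  P=1,RW=1,US=1,PS=0
  L1 @0x2A[8] → 0x2E007  P=1,RW=1,US=1,PS=0
  L2 @0x2E[11] → 0x30007  P=1,RW=1,US=1,PS=0
  ✓ 0x30E55  — 3 lookups
#3 VA=0x82A1CE53 (r,kernel):
  L0 @0x16[2] → 0x31007  P=1,RW=1,US=1,PS=0
  L1 @0x31[21] → 0x35007  P=1,RW=1,US=1,PS=0
  L2 @0x35[28] → 0x38007  P=1,RW=1,US=1,PS=0
  ✓ 0x38E53  — 3 lookups
#4 VA=0x1C3C0DD3F (w,kernel):
  L0 @0x16[7] → 0x3A007  P=1,RW=1,US=1,PS=0
  L1 @0x3A[30] → 0x3E007  P=1,RW=1,US=1,PS=0
  L2 @0x3E[13] → 0x3F007  P=1,RW=1,US=1,PS=0
  ✓ 0x3FD3F  — 3 lookups
#5 VA=0x38221707B (w,user):
  L0 @0x16[14] → 0x41007  P=1,RW=1,US=1,PS=0
  L1 @0x41[17] → 0x42007  P=1,RW=1,US=1,PS=0
  L2 @0x42[23] → 0x44005  P=1,RW=0,US=1,PS=0
  ⇒ fault: PROTECTION_VIOLATION  — 3 lookups
#6 VA=0x5016105A3 (w,kernel):
  L0 @0x16[20] → 0x45007  P=1,RW=1,US=1,PS=0
  L1 @0x45[11] → 0x49007  P=1,RW=1,US=1,PS=0
  L2 @0x49[16] → 0x4C007  P=1,RW=1,US=1,PS=0
  ✓ 0x4C5A3  — 3 lookups

Access #0 PA: 0x1D1C4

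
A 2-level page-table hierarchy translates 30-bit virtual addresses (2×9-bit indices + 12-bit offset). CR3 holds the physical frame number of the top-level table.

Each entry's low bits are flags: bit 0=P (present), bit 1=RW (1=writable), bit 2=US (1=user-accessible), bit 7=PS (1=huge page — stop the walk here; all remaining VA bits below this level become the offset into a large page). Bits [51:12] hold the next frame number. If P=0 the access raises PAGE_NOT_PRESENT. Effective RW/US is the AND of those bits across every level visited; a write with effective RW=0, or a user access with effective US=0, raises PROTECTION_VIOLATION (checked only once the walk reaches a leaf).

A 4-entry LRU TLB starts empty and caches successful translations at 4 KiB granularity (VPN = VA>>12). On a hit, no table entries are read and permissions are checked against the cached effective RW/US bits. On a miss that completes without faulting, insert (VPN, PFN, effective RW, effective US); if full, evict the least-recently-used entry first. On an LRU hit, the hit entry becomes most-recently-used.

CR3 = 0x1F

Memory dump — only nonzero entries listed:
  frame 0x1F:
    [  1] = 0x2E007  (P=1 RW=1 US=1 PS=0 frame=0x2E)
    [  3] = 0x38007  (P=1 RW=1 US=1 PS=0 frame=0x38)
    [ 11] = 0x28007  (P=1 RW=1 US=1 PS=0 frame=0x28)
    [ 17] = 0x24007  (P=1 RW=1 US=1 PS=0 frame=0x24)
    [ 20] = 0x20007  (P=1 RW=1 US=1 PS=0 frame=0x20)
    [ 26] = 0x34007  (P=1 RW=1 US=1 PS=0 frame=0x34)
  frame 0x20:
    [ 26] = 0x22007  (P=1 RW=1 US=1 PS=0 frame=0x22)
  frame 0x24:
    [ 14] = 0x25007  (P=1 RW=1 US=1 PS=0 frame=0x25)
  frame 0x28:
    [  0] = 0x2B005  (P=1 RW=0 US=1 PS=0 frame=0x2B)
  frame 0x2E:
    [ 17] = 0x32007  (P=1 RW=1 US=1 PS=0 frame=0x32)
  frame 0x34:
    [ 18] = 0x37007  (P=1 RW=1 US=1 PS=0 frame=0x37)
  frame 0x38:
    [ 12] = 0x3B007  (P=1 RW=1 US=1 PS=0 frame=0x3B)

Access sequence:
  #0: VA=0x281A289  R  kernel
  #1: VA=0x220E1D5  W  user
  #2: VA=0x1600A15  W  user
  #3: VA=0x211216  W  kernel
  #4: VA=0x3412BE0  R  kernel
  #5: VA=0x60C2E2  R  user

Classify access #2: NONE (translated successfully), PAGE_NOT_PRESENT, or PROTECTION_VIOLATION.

Walk each access:
#0 VA=0x281A289 (r,kernel):
  lvl0: tbl 0x1F, slot 20 ⇒ 0x20007 (P1/RW1/US1/PS0)
  lvl1: tbl 0x20, slot 26 ⇒ 0x22007 (P1/RW1/US1/PS0)
  ✓ 0x22289  — 2 lookups
#1 VA=0x220E1D5 (w,user):
  lvl0: tbl 0x1F, slot 17 ⇒ 0x24007 (P1/RW1/US1/PS0)
  lvl1: tbl 0x24, slot 14 ⇒ 0x25007 (P1/RW1/US1/PS0)
  ✓ 0x251D5  — 2 lookups
#2 VA=0x1600A15 (w,user):
  lvl0: tbl 0x1F, slot 11 ⇒ 0x28007 (P1/RW1/US1/PS0)
  lvl1: tbl 0x28, slot 0 ⇒ 0x2B005 (P1/RW0/US1/PS0)
  ✗ PROTECTION_VIOLATION  [2 reads]
#3 VA=0x211216 (w,kernel):
  lvl0: tbl 0x1F, slot 1 ⇒ 0x2E007 (P1/RW1/US1/PS0)
  lvl1: tbl 0x2E, slot 17 ⇒ 0x32007 (P1/RW1/US1/PS0)
  ✓ 0x32216  — 2 lookups
#4 VA=0x3412BE0 (r,kernel):
  lvl0: tbl 0x1F, slot 26 ⇒ 0x34007 (P1/RW1/US1/PS0)
  lvl1: tbl 0x34, slot 18 ⇒ 0x37007 (P1/RW1/US1/PS0)
  ✓ 0x37BE0  — 2 lookups
#5 VA=0x60C2E2 (r,user):
  lvl0: tbl 0x1F, slot 3 ⇒ 0x38007 (P1/RW1/US1/PS0)
  lvl1: tbl 0x38, slot 12 ⇒ 0x3B007 (P1/RW1/US1/PS0)
  ✓ 0x3B2E2  — 2 lookups

Access #2 fault: PROTECTION_VIOLATION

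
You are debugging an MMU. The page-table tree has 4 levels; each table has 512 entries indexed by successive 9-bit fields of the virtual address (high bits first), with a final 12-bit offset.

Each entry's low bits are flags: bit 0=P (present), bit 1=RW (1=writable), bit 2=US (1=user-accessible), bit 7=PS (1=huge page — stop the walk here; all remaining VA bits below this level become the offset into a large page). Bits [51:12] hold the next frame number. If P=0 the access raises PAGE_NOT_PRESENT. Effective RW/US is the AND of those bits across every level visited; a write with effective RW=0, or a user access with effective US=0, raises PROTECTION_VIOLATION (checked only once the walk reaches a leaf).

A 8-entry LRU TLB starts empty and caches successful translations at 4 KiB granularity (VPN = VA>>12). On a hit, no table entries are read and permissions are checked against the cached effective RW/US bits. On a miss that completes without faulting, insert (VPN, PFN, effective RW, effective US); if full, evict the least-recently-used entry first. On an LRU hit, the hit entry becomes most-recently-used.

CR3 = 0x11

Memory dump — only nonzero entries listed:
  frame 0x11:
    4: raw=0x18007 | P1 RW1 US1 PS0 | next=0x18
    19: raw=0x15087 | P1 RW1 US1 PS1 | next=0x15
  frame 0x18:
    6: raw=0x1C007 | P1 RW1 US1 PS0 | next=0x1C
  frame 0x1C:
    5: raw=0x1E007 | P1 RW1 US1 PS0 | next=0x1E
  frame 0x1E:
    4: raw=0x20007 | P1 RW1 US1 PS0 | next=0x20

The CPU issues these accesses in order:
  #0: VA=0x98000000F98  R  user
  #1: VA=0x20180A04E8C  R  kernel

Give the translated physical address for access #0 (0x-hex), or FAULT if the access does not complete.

Trace:
#0 VA=0x98000000F98 (r,user):
  L0: frame=0x11 idx=19 entry=0x15087 [P=1 RW=1 US=1 PS=1]
  → PA=0x15F98 (huge @L0)  (1 entries read)
#1 VA=0x20180A04E8C (r,kernel):
  L0: frame=0x11 idx=4 entry=0x18007 [P=1 RW=1 US=1 PS=0]
  L1: frame=0x18 idx=6 entry=0x1C007 [P=1 RW=1 US=1 PS=0]
  L2: frame=0x1C idx=5 entry=0x1E007 [P=1 RW=1 US=1 PS=0]
  L3: frame=0x1E idx=4 entry=0x20007 [P=1 RW=1 US=1 PS=0]
  → PA=0x20E8C  (4 entries read)

Access #0 PA: 0x15F98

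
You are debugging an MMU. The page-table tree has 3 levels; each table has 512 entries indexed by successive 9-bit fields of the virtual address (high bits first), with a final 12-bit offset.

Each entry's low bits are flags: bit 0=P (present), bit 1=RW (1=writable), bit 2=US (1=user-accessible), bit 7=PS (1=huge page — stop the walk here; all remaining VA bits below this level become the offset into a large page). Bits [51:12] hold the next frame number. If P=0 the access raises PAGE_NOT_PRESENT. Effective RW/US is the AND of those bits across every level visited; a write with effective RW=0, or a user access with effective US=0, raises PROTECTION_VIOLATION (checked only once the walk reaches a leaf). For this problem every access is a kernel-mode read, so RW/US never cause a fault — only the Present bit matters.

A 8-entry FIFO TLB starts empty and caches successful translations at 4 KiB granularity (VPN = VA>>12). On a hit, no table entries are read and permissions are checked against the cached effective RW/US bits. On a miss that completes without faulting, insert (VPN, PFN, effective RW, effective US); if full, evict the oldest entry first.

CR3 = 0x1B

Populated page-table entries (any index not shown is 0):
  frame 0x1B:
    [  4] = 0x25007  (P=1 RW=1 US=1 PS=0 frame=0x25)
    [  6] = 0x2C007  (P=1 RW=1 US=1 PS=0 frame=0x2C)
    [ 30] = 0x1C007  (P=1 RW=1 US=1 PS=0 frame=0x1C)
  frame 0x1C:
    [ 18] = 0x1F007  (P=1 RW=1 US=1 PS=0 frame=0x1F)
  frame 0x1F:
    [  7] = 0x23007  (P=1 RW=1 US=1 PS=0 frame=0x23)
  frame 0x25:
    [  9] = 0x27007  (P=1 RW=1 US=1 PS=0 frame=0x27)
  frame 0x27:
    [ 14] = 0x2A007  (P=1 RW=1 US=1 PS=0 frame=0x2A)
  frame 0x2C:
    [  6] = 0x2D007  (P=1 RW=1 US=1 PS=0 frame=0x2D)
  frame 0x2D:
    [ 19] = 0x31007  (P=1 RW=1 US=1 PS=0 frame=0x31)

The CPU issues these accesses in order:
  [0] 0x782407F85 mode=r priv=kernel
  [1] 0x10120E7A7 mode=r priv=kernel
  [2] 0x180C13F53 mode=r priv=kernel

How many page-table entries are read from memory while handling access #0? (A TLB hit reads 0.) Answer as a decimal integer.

Trace:
#0 VA=0x782407F85 (r,kernel):
  L0 @0x1B[30] → 0x1C007  P=1,RW=1,US=1,PS=0
  L1 @0x1C[18] → 0x1F007  P=1,RW=1,US=1,PS=0
  L2 @0x1F[7] → 0x23007  P=1,RW=1,US=1,PS=0
  ✓ 0x23F85  — 3 lookups
#1 VA=0x10120E7A7 (r,kernel):
  L0 @0x1B[4] → 0x25007  P=1,RW=1,US=1,PS=0
  L1 @0x25[9] → 0x27007  P=1,RW=1,US=1,PS=0
  L2 @0x27[14] → 0x2A007  P=1,RW=1,US=1,PS=0
  ✓ 0x2A7A7  — 3 lookups
#2 VA=0x180C13F53 (r,kernel):
  L0 @0x1B[6] → 0x2C007  P=1,RW=1,US=1,PS=0
  L1 @0x2C[6] → 0x2D007  P=1,RW=1,US=1,PS=0
  L2 @0x2D[19] → 0x31007  P=1,RW=1,US=1,PS=0
  ✓ 0x31F53  — 3 lookups

Entries read for #0: 3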